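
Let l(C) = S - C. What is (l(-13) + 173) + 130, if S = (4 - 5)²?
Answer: 317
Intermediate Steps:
S = 1 (S = (-1)² = 1)
l(C) = 1 - C
(l(-13) + 173) + 130 = ((1 - 1*(-13)) + 173) + 130 = ((1 + 13) + 173) + 130 = (14 + 173) + 130 = 187 + 130 = 317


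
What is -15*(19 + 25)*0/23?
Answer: 0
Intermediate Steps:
-15*(19 + 25)*0/23 = -660*0*(1/23) = -660*0 = -15*0 = 0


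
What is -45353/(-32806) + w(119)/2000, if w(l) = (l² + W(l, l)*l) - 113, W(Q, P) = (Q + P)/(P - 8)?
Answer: 621528119/72829320 ≈ 8.5340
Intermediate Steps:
W(Q, P) = (P + Q)/(-8 + P)
w(l) = -113 + l² + 2*l²/(-8 + l) (w(l) = (l² + ((l + l)/(-8 + l))*l) - 113 = (l² + ((2*l)/(-8 + l))*l) - 113 = (l² + (2*l/(-8 + l))*l) - 113 = (l² + 2*l²/(-8 + l)) - 113 = -113 + l² + 2*l²/(-8 + l))
-45353/(-32806) + w(119)/2000 = -45353/(-32806) + ((2*119² + (-113 + 119²)*(-8 + 119))/(-8 + 119))/2000 = -45353*(-1/32806) + ((2*14161 + (-113 + 14161)*111)/111)*(1/2000) = 45353/32806 + ((28322 + 14048*111)/111)*(1/2000) = 45353/32806 + ((28322 + 1559328)/111)*(1/2000) = 45353/32806 + ((1/111)*1587650)*(1/2000) = 45353/32806 + (1587650/111)*(1/2000) = 45353/32806 + 31753/4440 = 621528119/72829320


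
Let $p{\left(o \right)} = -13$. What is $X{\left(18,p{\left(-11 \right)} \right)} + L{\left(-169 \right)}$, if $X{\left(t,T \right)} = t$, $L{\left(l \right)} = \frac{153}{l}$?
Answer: $\frac{2889}{169} \approx 17.095$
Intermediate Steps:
$X{\left(18,p{\left(-11 \right)} \right)} + L{\left(-169 \right)} = 18 + \frac{153}{-169} = 18 + 153 \left(- \frac{1}{169}\right) = 18 - \frac{153}{169} = \frac{2889}{169}$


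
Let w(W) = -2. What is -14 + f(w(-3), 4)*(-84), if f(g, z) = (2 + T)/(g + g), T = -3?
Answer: -35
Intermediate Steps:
f(g, z) = -1/(2*g) (f(g, z) = (2 - 3)/(g + g) = -1/(2*g))
-14 + f(w(-3), 4)*(-84) = -14 - ½/(-2)*(-84) = -14 - ½*(-½)*(-84) = -14 + (¼)*(-84) = -14 - 21 = -35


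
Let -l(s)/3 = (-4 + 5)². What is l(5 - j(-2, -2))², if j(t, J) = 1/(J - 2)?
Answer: 9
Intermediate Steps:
j(t, J) = 1/(-2 + J)
l(s) = -3 (l(s) = -3*(-4 + 5)² = -3*1² = -3*1 = -3)
l(5 - j(-2, -2))² = (-3)² = 9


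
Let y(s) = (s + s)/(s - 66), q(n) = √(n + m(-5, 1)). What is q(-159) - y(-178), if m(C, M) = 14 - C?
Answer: -89/61 + 2*I*√35 ≈ -1.459 + 11.832*I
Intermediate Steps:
q(n) = √(19 + n) (q(n) = √(n + (14 - 1*(-5))) = √(n + (14 + 5)) = √(n + 19) = √(19 + n))
y(s) = 2*s/(-66 + s) (y(s) = (2*s)/(-66 + s) = 2*s/(-66 + s))
q(-159) - y(-178) = √(19 - 159) - 2*(-178)/(-66 - 178) = √(-140) - 2*(-178)/(-244) = 2*I*√35 - 2*(-178)*(-1)/244 = 2*I*√35 - 1*89/61 = 2*I*√35 - 89/61 = -89/61 + 2*I*√35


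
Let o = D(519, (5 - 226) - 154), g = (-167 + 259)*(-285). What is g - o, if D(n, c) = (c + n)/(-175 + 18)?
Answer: -4116396/157 ≈ -26219.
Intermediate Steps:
g = -26220 (g = 92*(-285) = -26220)
D(n, c) = -c/157 - n/157 (D(n, c) = (c + n)/(-157) = (c + n)*(-1/157) = -c/157 - n/157)
o = -144/157 (o = -((5 - 226) - 154)/157 - 1/157*519 = -(-221 - 154)/157 - 519/157 = -1/157*(-375) - 519/157 = 375/157 - 519/157 = -144/157 ≈ -0.91720)
g - o = -26220 - 1*(-144/157) = -26220 + 144/157 = -4116396/157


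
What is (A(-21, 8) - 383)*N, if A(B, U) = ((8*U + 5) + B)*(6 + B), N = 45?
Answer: -49635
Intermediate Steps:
A(B, U) = (6 + B)*(5 + B + 8*U) (A(B, U) = ((5 + 8*U) + B)*(6 + B) = (5 + B + 8*U)*(6 + B) = (6 + B)*(5 + B + 8*U))
(A(-21, 8) - 383)*N = ((30 + (-21)² + 11*(-21) + 48*8 + 8*(-21)*8) - 383)*45 = ((30 + 441 - 231 + 384 - 1344) - 383)*45 = (-720 - 383)*45 = -1103*45 = -49635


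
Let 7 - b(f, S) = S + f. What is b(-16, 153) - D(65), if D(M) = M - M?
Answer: -130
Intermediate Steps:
D(M) = 0
b(f, S) = 7 - S - f (b(f, S) = 7 - (S + f) = 7 + (-S - f) = 7 - S - f)
b(-16, 153) - D(65) = (7 - 1*153 - 1*(-16)) - 1*0 = (7 - 153 + 16) + 0 = -130 + 0 = -130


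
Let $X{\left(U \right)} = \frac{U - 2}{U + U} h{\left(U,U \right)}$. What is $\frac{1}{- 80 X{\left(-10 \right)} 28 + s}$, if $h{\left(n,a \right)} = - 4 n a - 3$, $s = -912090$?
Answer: $- \frac{1}{370458} \approx -2.6994 \cdot 10^{-6}$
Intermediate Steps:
$h{\left(n,a \right)} = -3 - 4 a n$ ($h{\left(n,a \right)} = - 4 a n - 3 = -3 - 4 a n$)
$X{\left(U \right)} = \frac{\left(-3 - 4 U^{2}\right) \left(-2 + U\right)}{2 U}$ ($X{\left(U \right)} = \frac{U - 2}{U + U} \left(-3 - 4 U U\right) = \frac{-2 + U}{2 U} \left(-3 - 4 U^{2}\right) = \frac{\left(-3 - 4 U^{2}\right) \left(-2 + U\right)}{2 U}$)
$\frac{1}{- 80 X{\left(-10 \right)} 28 + s} = \frac{1}{- 80 \left(- \frac{\left(-2 - 10\right) \left(3 + 4 \left(-10\right)^{2}\right)}{2 \left(-10\right)}\right) 28 - 912090} = \frac{1}{- 80 \left(\left(- \frac{1}{2}\right) \left(- \frac{1}{10}\right) \left(-12\right) \left(3 + 4 \cdot 100\right)\right) 28 - 912090} = \frac{1}{- 80 \left(\left(- \frac{1}{2}\right) \left(- \frac{1}{10}\right) \left(-12\right) \left(3 + 400\right)\right) 28 - 912090} = \frac{1}{- 80 \left(\left(- \frac{1}{2}\right) \left(- \frac{1}{10}\right) \left(-12\right) 403\right) 28 - 912090} = \frac{1}{\left(-80\right) \left(- \frac{1209}{5}\right) 28 - 912090} = \frac{1}{19344 \cdot 28 - 912090} = \frac{1}{541632 - 912090} = \frac{1}{-370458} = - \frac{1}{370458}$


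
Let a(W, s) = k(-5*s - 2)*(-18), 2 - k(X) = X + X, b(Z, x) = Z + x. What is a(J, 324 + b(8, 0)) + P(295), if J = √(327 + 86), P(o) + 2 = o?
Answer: -59575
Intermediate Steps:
P(o) = -2 + o
k(X) = 2 - 2*X (k(X) = 2 - (X + X) = 2 - 2*X)
J = √413 ≈ 20.322
a(W, s) = -108 - 180*s (a(W, s) = (2 - 2*(-5*s - 2))*(-18) = (2 - 2*(-2 - 5*s))*(-18) = (2 + (4 + 10*s))*(-18) = (6 + 10*s)*(-18) = -108 - 180*s)
a(J, 324 + b(8, 0)) + P(295) = (-108 - 180*(324 + (8 + 0))) + (-2 + 295) = (-108 - 180*(324 + 8)) + 293 = (-108 - 180*332) + 293 = (-108 - 59760) + 293 = -59868 + 293 = -59575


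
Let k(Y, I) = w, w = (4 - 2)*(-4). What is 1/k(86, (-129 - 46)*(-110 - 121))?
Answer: -⅛ ≈ -0.12500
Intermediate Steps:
w = -8 (w = 2*(-4) = -8)
k(Y, I) = -8
1/k(86, (-129 - 46)*(-110 - 121)) = 1/(-8) = -⅛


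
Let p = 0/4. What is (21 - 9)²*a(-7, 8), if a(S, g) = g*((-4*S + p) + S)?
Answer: 24192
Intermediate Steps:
p = 0 (p = 0*(¼) = 0)
a(S, g) = -3*S*g (a(S, g) = g*((-4*S + 0) + S) = g*(-4*S + S) = g*(-3*S) = -3*S*g)
(21 - 9)²*a(-7, 8) = (21 - 9)²*(-3*(-7)*8) = 12²*168 = 144*168 = 24192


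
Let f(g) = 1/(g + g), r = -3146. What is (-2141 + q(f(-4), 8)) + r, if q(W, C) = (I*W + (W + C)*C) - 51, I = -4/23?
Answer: -242649/46 ≈ -5275.0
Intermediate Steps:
I = -4/23 (I = -4*1/23 = -4/23 ≈ -0.17391)
f(g) = 1/(2*g)
q(W, C) = -51 - 4*W/23 + C*(C + W) (q(W, C) = (-4*W/23 + (W + C)*C) - 51 = (-4*W/23 + (C + W)*C) - 51 = (-4*W/23 + C*(C + W)) - 51 = -51 - 4*W/23 + C*(C + W))
(-2141 + q(f(-4), 8)) + r = (-2141 + (-51 + 8² - 2/(23*(-4)) + 8*((½)/(-4)))) - 3146 = (-2141 + (-51 + 64 - 2*(-1)/(23*4) + 8*((½)*(-¼)))) - 3146 = (-2141 + (-51 + 64 - 4/23*(-⅛) + 8*(-⅛))) - 3146 = (-2141 + (-51 + 64 + 1/46 - 1)) - 3146 = (-2141 + 553/46) - 3146 = -97933/46 - 3146 = -242649/46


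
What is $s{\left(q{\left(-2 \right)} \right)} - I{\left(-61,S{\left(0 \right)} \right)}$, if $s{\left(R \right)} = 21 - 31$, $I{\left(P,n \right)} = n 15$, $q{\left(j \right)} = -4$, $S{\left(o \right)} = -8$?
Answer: $110$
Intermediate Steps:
$I{\left(P,n \right)} = 15 n$
$s{\left(R \right)} = -10$ ($s{\left(R \right)} = 21 - 31 = -10$)
$s{\left(q{\left(-2 \right)} \right)} - I{\left(-61,S{\left(0 \right)} \right)} = -10 - 15 \left(-8\right) = -10 - -120 = -10 + 120 = 110$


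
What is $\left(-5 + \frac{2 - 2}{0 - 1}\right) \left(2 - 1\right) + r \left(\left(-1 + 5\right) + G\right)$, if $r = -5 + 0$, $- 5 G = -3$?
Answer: $-28$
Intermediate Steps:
$G = \frac{3}{5}$ ($G = \left(- \frac{1}{5}\right) \left(-3\right) = \frac{3}{5} \approx 0.6$)
$r = -5$
$\left(-5 + \frac{2 - 2}{0 - 1}\right) \left(2 - 1\right) + r \left(\left(-1 + 5\right) + G\right) = \left(-5 + \frac{2 - 2}{0 - 1}\right) \left(2 - 1\right) - 5 \left(\left(-1 + 5\right) + \frac{3}{5}\right) = \left(-5 + \frac{0}{-1}\right) 1 - 5 \left(4 + \frac{3}{5}\right) = \left(-5 + 0 \left(-1\right)\right) 1 - 23 = \left(-5 + 0\right) 1 - 23 = \left(-5\right) 1 - 23 = -5 - 23 = -28$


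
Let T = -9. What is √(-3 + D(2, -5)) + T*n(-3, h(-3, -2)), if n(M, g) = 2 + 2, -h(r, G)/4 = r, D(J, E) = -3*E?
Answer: -36 + 2*√3 ≈ -32.536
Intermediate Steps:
h(r, G) = -4*r
n(M, g) = 4
√(-3 + D(2, -5)) + T*n(-3, h(-3, -2)) = √(-3 - 3*(-5)) - 9*4 = √(-3 + 15) - 36 = √12 - 36 = 2*√3 - 36 = -36 + 2*√3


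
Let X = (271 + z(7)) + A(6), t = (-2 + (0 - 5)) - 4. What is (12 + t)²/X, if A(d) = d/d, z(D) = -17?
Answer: 1/255 ≈ 0.0039216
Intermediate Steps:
A(d) = 1
t = -11 (t = (-2 - 5) - 4 = -7 - 4 = -11)
X = 255 (X = (271 - 17) + 1 = 254 + 1 = 255)
(12 + t)²/X = (12 - 11)²/255 = 1²*(1/255) = 1*(1/255) = 1/255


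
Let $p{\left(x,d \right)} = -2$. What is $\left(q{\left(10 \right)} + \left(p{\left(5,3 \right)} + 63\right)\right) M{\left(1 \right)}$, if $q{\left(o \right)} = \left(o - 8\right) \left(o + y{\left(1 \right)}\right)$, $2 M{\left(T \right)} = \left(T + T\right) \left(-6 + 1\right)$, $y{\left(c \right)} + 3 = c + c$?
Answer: $-395$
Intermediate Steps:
$y{\left(c \right)} = -3 + 2 c$ ($y{\left(c \right)} = -3 + \left(c + c\right) = -3 + 2 c$)
$M{\left(T \right)} = - 5 T$ ($M{\left(T \right)} = \frac{\left(T + T\right) \left(-6 + 1\right)}{2} = \frac{2 T \left(-5\right)}{2} = \frac{\left(-10\right) T}{2} = - 5 T$)
$q{\left(o \right)} = \left(-1 + o\right) \left(-8 + o\right)$ ($q{\left(o \right)} = \left(o - 8\right) \left(o + \left(-3 + 2 \cdot 1\right)\right) = \left(-8 + o\right) \left(o + \left(-3 + 2\right)\right) = \left(-8 + o\right) \left(o - 1\right) = \left(-8 + o\right) \left(-1 + o\right) = \left(-1 + o\right) \left(-8 + o\right)$)
$\left(q{\left(10 \right)} + \left(p{\left(5,3 \right)} + 63\right)\right) M{\left(1 \right)} = \left(\left(8 + 10^{2} - 90\right) + \left(-2 + 63\right)\right) \left(\left(-5\right) 1\right) = \left(\left(8 + 100 - 90\right) + 61\right) \left(-5\right) = \left(18 + 61\right) \left(-5\right) = 79 \left(-5\right) = -395$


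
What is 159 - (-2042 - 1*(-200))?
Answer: 2001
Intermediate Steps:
159 - (-2042 - 1*(-200)) = 159 - (-2042 + 200) = 159 - 1*(-1842) = 159 + 1842 = 2001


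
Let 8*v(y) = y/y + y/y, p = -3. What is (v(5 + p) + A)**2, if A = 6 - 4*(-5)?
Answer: 11025/16 ≈ 689.06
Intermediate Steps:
A = 26 (A = 6 + 20 = 26)
v(y) = 1/4 (v(y) = (y/y + y/y)/8 = (1 + 1)/8 = (1/8)*2 = 1/4)
(v(5 + p) + A)**2 = (1/4 + 26)**2 = (105/4)**2 = 11025/16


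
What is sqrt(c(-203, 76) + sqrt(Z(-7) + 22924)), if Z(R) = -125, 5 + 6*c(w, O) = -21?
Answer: sqrt(-39 + 9*sqrt(22799))/3 ≈ 12.110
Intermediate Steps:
c(w, O) = -13/3 (c(w, O) = -5/6 + (1/6)*(-21) = -5/6 - 7/2 = -13/3)
sqrt(c(-203, 76) + sqrt(Z(-7) + 22924)) = sqrt(-13/3 + sqrt(-125 + 22924)) = sqrt(-13/3 + sqrt(22799))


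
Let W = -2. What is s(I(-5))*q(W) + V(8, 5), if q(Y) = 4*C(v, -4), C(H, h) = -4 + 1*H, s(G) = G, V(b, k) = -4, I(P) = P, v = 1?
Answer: 56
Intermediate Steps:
C(H, h) = -4 + H
q(Y) = -12 (q(Y) = 4*(-4 + 1) = 4*(-3) = -12)
s(I(-5))*q(W) + V(8, 5) = -5*(-12) - 4 = 60 - 4 = 56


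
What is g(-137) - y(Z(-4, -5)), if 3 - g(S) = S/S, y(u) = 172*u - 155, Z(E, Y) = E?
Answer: 845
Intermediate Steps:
y(u) = -155 + 172*u
g(S) = 2 (g(S) = 3 - S/S = 3 - 1*1 = 3 - 1 = 2)
g(-137) - y(Z(-4, -5)) = 2 - (-155 + 172*(-4)) = 2 - (-155 - 688) = 2 - 1*(-843) = 2 + 843 = 845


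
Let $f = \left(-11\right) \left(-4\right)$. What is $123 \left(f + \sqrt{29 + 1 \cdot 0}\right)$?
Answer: $5412 + 123 \sqrt{29} \approx 6074.4$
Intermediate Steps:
$f = 44$
$123 \left(f + \sqrt{29 + 1 \cdot 0}\right) = 123 \left(44 + \sqrt{29 + 1 \cdot 0}\right) = 123 \left(44 + \sqrt{29 + 0}\right) = 123 \left(44 + \sqrt{29}\right) = 5412 + 123 \sqrt{29}$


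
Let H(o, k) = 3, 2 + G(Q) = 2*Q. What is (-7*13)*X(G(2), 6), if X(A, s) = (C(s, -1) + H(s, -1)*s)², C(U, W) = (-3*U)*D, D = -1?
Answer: -117936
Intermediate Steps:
G(Q) = -2 + 2*Q
C(U, W) = 3*U (C(U, W) = -3*U*(-1) = 3*U)
X(A, s) = 36*s² (X(A, s) = (3*s + 3*s)² = (6*s)² = 36*s²)
(-7*13)*X(G(2), 6) = (-7*13)*(36*6²) = -3276*36 = -91*1296 = -117936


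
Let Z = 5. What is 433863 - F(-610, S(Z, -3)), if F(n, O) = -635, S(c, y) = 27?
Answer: 434498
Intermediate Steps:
433863 - F(-610, S(Z, -3)) = 433863 - 1*(-635) = 433863 + 635 = 434498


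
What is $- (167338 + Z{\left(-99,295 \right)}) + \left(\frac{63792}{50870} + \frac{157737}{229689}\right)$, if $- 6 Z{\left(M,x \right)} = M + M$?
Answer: $- \frac{325931142679442}{1947379905} \approx -1.6737 \cdot 10^{5}$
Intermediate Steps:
$Z{\left(M,x \right)} = - \frac{M}{3}$ ($Z{\left(M,x \right)} = - \frac{M + M}{6} = - \frac{2 M}{6} = - \frac{M}{3}$)
$- (167338 + Z{\left(-99,295 \right)}) + \left(\frac{63792}{50870} + \frac{157737}{229689}\right) = - (167338 - -33) + \left(\frac{63792}{50870} + \frac{157737}{229689}\right) = - (167338 + 33) + \left(63792 \cdot \frac{1}{50870} + 157737 \cdot \frac{1}{229689}\right) = \left(-1\right) 167371 + \left(\frac{31896}{25435} + \frac{52579}{76563}\right) = -167371 + \frac{3779400313}{1947379905} = - \frac{325931142679442}{1947379905}$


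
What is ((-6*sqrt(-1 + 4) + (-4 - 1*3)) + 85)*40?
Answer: 3120 - 240*sqrt(3) ≈ 2704.3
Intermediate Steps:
((-6*sqrt(-1 + 4) + (-4 - 1*3)) + 85)*40 = ((-6*sqrt(3) + (-4 - 3)) + 85)*40 = ((-6*sqrt(3) - 7) + 85)*40 = ((-7 - 6*sqrt(3)) + 85)*40 = (78 - 6*sqrt(3))*40 = 3120 - 240*sqrt(3)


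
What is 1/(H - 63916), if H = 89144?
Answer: 1/25228 ≈ 3.9638e-5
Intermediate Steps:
1/(H - 63916) = 1/(89144 - 63916) = 1/25228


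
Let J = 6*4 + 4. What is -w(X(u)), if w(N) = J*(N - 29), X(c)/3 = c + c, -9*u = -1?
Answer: 2380/3 ≈ 793.33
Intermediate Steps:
u = 1/9 (u = -1/9*(-1) = 1/9 ≈ 0.11111)
J = 28 (J = 24 + 4 = 28)
X(c) = 6*c (X(c) = 3*(c + c) = 3*(2*c) = 6*c)
w(N) = -812 + 28*N (w(N) = 28*(N - 29) = 28*(-29 + N) = -812 + 28*N)
-w(X(u)) = -(-812 + 28*(6*(1/9))) = -(-812 + 28*(2/3)) = -(-812 + 56/3) = -1*(-2380/3) = 2380/3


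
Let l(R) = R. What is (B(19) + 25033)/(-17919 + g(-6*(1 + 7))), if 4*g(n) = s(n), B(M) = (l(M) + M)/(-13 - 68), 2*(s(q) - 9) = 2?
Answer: -4055270/2902473 ≈ -1.3972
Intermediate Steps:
s(q) = 10 (s(q) = 9 + (1/2)*2 = 9 + 1 = 10)
B(M) = -2*M/81 (B(M) = (M + M)/(-13 - 68) = (2*M)/(-81) = (2*M)*(-1/81) = -2*M/81)
g(n) = 5/2 (g(n) = (1/4)*10 = 5/2)
(B(19) + 25033)/(-17919 + g(-6*(1 + 7))) = (-2/81*19 + 25033)/(-17919 + 5/2) = (-38/81 + 25033)/(-35833/2) = (2027635/81)*(-2/35833) = -4055270/2902473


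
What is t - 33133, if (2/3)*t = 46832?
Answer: 37115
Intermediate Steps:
t = 70248 (t = (3/2)*46832 = 70248)
t - 33133 = 70248 - 33133 = 37115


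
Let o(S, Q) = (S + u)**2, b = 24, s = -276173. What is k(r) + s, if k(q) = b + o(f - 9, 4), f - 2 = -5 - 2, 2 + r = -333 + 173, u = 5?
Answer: -276068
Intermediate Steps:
r = -162 (r = -2 + (-333 + 173) = -2 - 160 = -162)
f = -5 (f = 2 + (-5 - 2) = 2 - 7 = -5)
o(S, Q) = (5 + S)**2 (o(S, Q) = (S + 5)**2 = (5 + S)**2)
k(q) = 105 (k(q) = 24 + (5 + (-5 - 9))**2 = 24 + (5 - 14)**2 = 24 + (-9)**2 = 24 + 81 = 105)
k(r) + s = 105 - 276173 = -276068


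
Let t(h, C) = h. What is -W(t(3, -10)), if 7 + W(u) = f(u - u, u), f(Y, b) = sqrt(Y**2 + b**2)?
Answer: 4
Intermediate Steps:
W(u) = -7 + sqrt(u**2) (W(u) = -7 + sqrt((u - u)**2 + u**2) = -7 + sqrt(0**2 + u**2) = -7 + sqrt(0 + u**2) = -7 + sqrt(u**2))
-W(t(3, -10)) = -(-7 + sqrt(3**2)) = -(-7 + sqrt(9)) = -(-7 + 3) = -1*(-4) = 4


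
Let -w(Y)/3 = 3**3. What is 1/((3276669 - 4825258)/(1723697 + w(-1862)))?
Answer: -1723616/1548589 ≈ -1.1130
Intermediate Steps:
w(Y) = -81 (w(Y) = -3*3**3 = -3*27 = -81)
1/((3276669 - 4825258)/(1723697 + w(-1862))) = 1/((3276669 - 4825258)/(1723697 - 81)) = 1/(-1548589/1723616) = -1723616/1548589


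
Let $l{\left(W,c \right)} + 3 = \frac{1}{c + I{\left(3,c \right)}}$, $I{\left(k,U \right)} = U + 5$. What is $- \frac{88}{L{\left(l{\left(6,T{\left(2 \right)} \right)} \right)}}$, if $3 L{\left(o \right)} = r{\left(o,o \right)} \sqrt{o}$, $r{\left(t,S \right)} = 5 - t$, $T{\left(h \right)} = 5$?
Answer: $\frac{180 i \sqrt{165}}{119} \approx 19.43 i$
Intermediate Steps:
$I{\left(k,U \right)} = 5 + U$
$l{\left(W,c \right)} = -3 + \frac{1}{5 + 2 c}$ ($l{\left(W,c \right)} = -3 + \frac{1}{c + \left(5 + c\right)} = -3 + \frac{1}{5 + 2 c}$)
$L{\left(o \right)} = \frac{\sqrt{o} \left(5 - o\right)}{3}$ ($L{\left(o \right)} = \frac{\left(5 - o\right) \sqrt{o}}{3} = \frac{\sqrt{o} \left(5 - o\right)}{3}$)
$- \frac{88}{L{\left(l{\left(6,T{\left(2 \right)} \right)} \right)}} = - \frac{88}{\frac{1}{3} \sqrt{\frac{2 \left(-7 - 15\right)}{5 + 2 \cdot 5}} \left(5 - \frac{2 \left(-7 - 15\right)}{5 + 2 \cdot 5}\right)} = - \frac{88}{\frac{1}{3} \sqrt{\frac{2 \left(-7 - 15\right)}{5 + 10}} \left(5 - \frac{2 \left(-7 - 15\right)}{5 + 10}\right)} = - \frac{88}{\frac{1}{3} \sqrt{2 \cdot \frac{1}{15} \left(-22\right)} \left(5 - 2 \cdot \frac{1}{15} \left(-22\right)\right)} = - \frac{88}{\frac{1}{3} \sqrt{- \frac{44}{15}} \left(5 - - \frac{44}{15}\right)} = - \frac{88}{\frac{1}{3} \frac{2 i \sqrt{165}}{15} \left(5 + \frac{44}{15}\right)} = - \frac{88}{\frac{1}{3} \frac{2 i \sqrt{165}}{15} \cdot \frac{119}{15}} = - \frac{88}{\frac{238}{675} i \sqrt{165}} = - 88 \left(- \frac{45 i \sqrt{165}}{2618}\right) = \frac{180 i \sqrt{165}}{119}$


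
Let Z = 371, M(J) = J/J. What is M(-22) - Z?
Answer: -370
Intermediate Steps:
M(J) = 1
M(-22) - Z = 1 - 1*371 = 1 - 371 = -370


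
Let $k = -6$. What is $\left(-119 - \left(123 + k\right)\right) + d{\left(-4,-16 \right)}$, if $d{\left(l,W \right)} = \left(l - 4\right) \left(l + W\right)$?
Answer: $-76$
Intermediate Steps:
$d{\left(l,W \right)} = \left(-4 + l\right) \left(W + l\right)$
$\left(-119 - \left(123 + k\right)\right) + d{\left(-4,-16 \right)} = \left(-119 - 117\right) - \left(-144 - 16\right) = \left(-119 - 117\right) + \left(16 + 64 + 16 + 64\right) = \left(-119 - 117\right) + 160 = -236 + 160 = -76$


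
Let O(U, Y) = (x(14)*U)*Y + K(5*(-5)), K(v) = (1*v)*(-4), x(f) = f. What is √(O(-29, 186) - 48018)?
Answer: I*√123434 ≈ 351.33*I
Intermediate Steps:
K(v) = -4*v (K(v) = v*(-4) = -4*v)
O(U, Y) = 100 + 14*U*Y (O(U, Y) = (14*U)*Y - 20*(-5) = 14*U*Y - 4*(-25) = 14*U*Y + 100 = 100 + 14*U*Y)
√(O(-29, 186) - 48018) = √((100 + 14*(-29)*186) - 48018) = √((100 - 75516) - 48018) = √(-75416 - 48018) = √(-123434) = I*√123434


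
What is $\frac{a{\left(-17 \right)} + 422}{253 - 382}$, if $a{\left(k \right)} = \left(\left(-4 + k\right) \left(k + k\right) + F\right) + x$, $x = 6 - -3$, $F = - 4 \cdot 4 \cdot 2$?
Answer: $- \frac{371}{43} \approx -8.6279$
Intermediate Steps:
$F = -32$ ($F = \left(-4\right) 8 = -32$)
$x = 9$ ($x = 6 + 3 = 9$)
$a{\left(k \right)} = -23 + 2 k \left(-4 + k\right)$ ($a{\left(k \right)} = \left(\left(-4 + k\right) \left(k + k\right) - 32\right) + 9 = \left(\left(-4 + k\right) 2 k - 32\right) + 9 = \left(2 k \left(-4 + k\right) - 32\right) + 9 = \left(-32 + 2 k \left(-4 + k\right)\right) + 9 = -23 + 2 k \left(-4 + k\right)$)
$\frac{a{\left(-17 \right)} + 422}{253 - 382} = \frac{\left(-23 - -136 + 2 \left(-17\right)^{2}\right) + 422}{253 - 382} = \frac{\left(-23 + 136 + 2 \cdot 289\right) + 422}{-129} = \left(\left(-23 + 136 + 578\right) + 422\right) \left(- \frac{1}{129}\right) = \left(691 + 422\right) \left(- \frac{1}{129}\right) = 1113 \left(- \frac{1}{129}\right) = - \frac{371}{43}$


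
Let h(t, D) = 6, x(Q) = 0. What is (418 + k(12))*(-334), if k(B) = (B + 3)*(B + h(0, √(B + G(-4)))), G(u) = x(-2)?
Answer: -229792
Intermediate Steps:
G(u) = 0
k(B) = (3 + B)*(6 + B) (k(B) = (B + 3)*(B + 6) = (3 + B)*(6 + B))
(418 + k(12))*(-334) = (418 + (18 + 12² + 9*12))*(-334) = (418 + (18 + 144 + 108))*(-334) = (418 + 270)*(-334) = 688*(-334) = -229792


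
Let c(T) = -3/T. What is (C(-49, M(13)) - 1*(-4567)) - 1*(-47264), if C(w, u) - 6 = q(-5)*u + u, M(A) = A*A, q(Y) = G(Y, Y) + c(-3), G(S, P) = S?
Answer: 51330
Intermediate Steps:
q(Y) = 1 + Y (q(Y) = Y - 3/(-3) = Y - 3*(-⅓) = Y + 1 = 1 + Y)
M(A) = A²
C(w, u) = 6 - 3*u (C(w, u) = 6 + ((1 - 5)*u + u) = 6 + (-4*u + u) = 6 - 3*u)
(C(-49, M(13)) - 1*(-4567)) - 1*(-47264) = ((6 - 3*13²) - 1*(-4567)) - 1*(-47264) = ((6 - 3*169) + 4567) + 47264 = ((6 - 507) + 4567) + 47264 = (-501 + 4567) + 47264 = 4066 + 47264 = 51330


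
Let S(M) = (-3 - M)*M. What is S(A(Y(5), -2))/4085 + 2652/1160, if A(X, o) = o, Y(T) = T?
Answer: 541787/236930 ≈ 2.2867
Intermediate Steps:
S(M) = M*(-3 - M)
S(A(Y(5), -2))/4085 + 2652/1160 = -1*(-2)*(3 - 2)/4085 + 2652/1160 = -1*(-2)*1*(1/4085) + 2652*(1/1160) = 2*(1/4085) + 663/290 = 2/4085 + 663/290 = 541787/236930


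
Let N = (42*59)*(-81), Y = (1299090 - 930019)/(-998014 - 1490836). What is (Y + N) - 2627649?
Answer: -7039381577021/2488850 ≈ -2.8284e+6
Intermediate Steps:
Y = -369071/2488850 (Y = 369071/(-2488850) = 369071*(-1/2488850) = -369071/2488850 ≈ -0.14829)
N = -200718 (N = 2478*(-81) = -200718)
(Y + N) - 2627649 = (-369071/2488850 - 200718) - 2627649 = -499557363371/2488850 - 2627649 = -7039381577021/2488850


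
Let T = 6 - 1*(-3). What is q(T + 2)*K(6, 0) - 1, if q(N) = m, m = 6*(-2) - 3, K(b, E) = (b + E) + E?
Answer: -91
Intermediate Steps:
T = 9 (T = 6 + 3 = 9)
K(b, E) = b + 2*E (K(b, E) = (E + b) + E = b + 2*E)
m = -15 (m = -12 - 3 = -15)
q(N) = -15
q(T + 2)*K(6, 0) - 1 = -15*(6 + 2*0) - 1 = -15*(6 + 0) - 1 = -15*6 - 1 = -90 - 1 = -91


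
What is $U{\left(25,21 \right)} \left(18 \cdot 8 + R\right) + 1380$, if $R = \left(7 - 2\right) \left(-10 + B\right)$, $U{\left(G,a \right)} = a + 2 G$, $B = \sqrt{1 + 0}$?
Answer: $8409$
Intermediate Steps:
$B = 1$ ($B = \sqrt{1} = 1$)
$R = -45$ ($R = \left(7 - 2\right) \left(-10 + 1\right) = 5 \left(-9\right) = -45$)
$U{\left(25,21 \right)} \left(18 \cdot 8 + R\right) + 1380 = \left(21 + 2 \cdot 25\right) \left(18 \cdot 8 - 45\right) + 1380 = \left(21 + 50\right) \left(144 - 45\right) + 1380 = 71 \cdot 99 + 1380 = 7029 + 1380 = 8409$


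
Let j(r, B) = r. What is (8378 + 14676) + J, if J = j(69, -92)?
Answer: 23123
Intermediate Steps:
J = 69
(8378 + 14676) + J = (8378 + 14676) + 69 = 23054 + 69 = 23123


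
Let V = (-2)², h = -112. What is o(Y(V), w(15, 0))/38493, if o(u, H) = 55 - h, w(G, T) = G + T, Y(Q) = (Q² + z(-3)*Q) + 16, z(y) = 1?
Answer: 167/38493 ≈ 0.0043385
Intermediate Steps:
V = 4
Y(Q) = 16 + Q + Q² (Y(Q) = (Q² + 1*Q) + 16 = (Q² + Q) + 16 = (Q + Q²) + 16 = 16 + Q + Q²)
o(u, H) = 167 (o(u, H) = 55 - 1*(-112) = 55 + 112 = 167)
o(Y(V), w(15, 0))/38493 = 167/38493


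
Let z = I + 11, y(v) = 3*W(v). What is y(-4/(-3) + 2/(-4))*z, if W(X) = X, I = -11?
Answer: 0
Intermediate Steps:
y(v) = 3*v
z = 0 (z = -11 + 11 = 0)
y(-4/(-3) + 2/(-4))*z = (3*(-4/(-3) + 2/(-4)))*0 = (3*(-4*(-⅓) + 2*(-¼)))*0 = (3*(4/3 - ½))*0 = (3*(⅚))*0 = (5/2)*0 = 0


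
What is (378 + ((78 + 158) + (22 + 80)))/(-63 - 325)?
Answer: -179/97 ≈ -1.8454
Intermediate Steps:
(378 + ((78 + 158) + (22 + 80)))/(-63 - 325) = (378 + (236 + 102))/(-388) = (378 + 338)*(-1/388) = 716*(-1/388) = -179/97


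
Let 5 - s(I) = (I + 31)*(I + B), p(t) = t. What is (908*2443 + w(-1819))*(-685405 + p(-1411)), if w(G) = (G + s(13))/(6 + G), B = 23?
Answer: -2762154012912320/1813 ≈ -1.5235e+12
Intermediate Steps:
s(I) = 5 - (23 + I)*(31 + I) (s(I) = 5 - (I + 31)*(I + 23) = 5 - (31 + I)*(23 + I) = 5 - (23 + I)*(31 + I))
w(G) = (-1579 + G)/(6 + G) (w(G) = (G + (-708 - 1*13**2 - 54*13))/(6 + G) = (G + (-708 - 1*169 - 702))/(6 + G) = (G + (-708 - 169 - 702))/(6 + G) = (G - 1579)/(6 + G) = (-1579 + G)/(6 + G))
(908*2443 + w(-1819))*(-685405 + p(-1411)) = (908*2443 + (-1579 - 1819)/(6 - 1819))*(-685405 - 1411) = (2218244 - 3398/(-1813))*(-686816) = (2218244 - 1/1813*(-3398))*(-686816) = (2218244 + 3398/1813)*(-686816) = (4021679770/1813)*(-686816) = -2762154012912320/1813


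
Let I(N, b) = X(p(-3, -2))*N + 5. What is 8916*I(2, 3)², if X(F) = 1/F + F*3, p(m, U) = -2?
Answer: 570624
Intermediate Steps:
X(F) = 1/F + 3*F
I(N, b) = 5 - 13*N/2 (I(N, b) = (1/(-2) + 3*(-2))*N + 5 = (-½ - 6)*N + 5 = -13*N/2 + 5 = 5 - 13*N/2)
8916*I(2, 3)² = 8916*(5 - 13/2*2)² = 8916*(5 - 13)² = 8916*(-8)² = 8916*64 = 570624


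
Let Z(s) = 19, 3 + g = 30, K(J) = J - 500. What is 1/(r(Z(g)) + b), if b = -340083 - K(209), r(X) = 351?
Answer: -1/339441 ≈ -2.9460e-6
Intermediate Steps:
K(J) = -500 + J
g = 27 (g = -3 + 30 = 27)
b = -339792 (b = -340083 - (-500 + 209) = -340083 - 1*(-291) = -340083 + 291 = -339792)
1/(r(Z(g)) + b) = 1/(351 - 339792) = 1/(-339441) = -1/339441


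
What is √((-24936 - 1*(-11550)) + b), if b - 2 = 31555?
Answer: 3*√2019 ≈ 134.80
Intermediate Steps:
b = 31557 (b = 2 + 31555 = 31557)
√((-24936 - 1*(-11550)) + b) = √((-24936 - 1*(-11550)) + 31557) = √((-24936 + 11550) + 31557) = √(-13386 + 31557) = √18171 = 3*√2019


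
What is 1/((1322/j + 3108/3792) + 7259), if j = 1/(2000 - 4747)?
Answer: -316/1145270641 ≈ -2.7592e-7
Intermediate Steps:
j = -1/2747 (j = 1/(-2747) = -1/2747 ≈ -0.00036403)
1/((1322/j + 3108/3792) + 7259) = 1/((1322/(-1/2747) + 3108/3792) + 7259) = 1/((1322*(-2747) + 3108*(1/3792)) + 7259) = 1/((-3631534 + 259/316) + 7259) = 1/(-1147564485/316 + 7259) = 1/(-1145270641/316) = -316/1145270641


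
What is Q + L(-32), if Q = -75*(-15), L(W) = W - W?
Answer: 1125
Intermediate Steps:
L(W) = 0
Q = 1125
Q + L(-32) = 1125 + 0 = 1125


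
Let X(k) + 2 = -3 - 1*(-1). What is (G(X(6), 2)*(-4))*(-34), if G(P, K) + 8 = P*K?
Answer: -2176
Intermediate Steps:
X(k) = -4 (X(k) = -2 + (-3 - 1*(-1)) = -2 + (-3 + 1) = -2 - 2 = -4)
G(P, K) = -8 + K*P (G(P, K) = -8 + P*K = -8 + K*P)
(G(X(6), 2)*(-4))*(-34) = ((-8 + 2*(-4))*(-4))*(-34) = ((-8 - 8)*(-4))*(-34) = -16*(-4)*(-34) = 64*(-34) = -2176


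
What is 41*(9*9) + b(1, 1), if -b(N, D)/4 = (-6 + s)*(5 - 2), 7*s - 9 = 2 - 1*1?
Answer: 23631/7 ≈ 3375.9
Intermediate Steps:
s = 10/7 (s = 9/7 + (2 - 1*1)/7 = 9/7 + (2 - 1)/7 = 9/7 + (1/7)*1 = 9/7 + 1/7 = 10/7 ≈ 1.4286)
b(N, D) = 384/7 (b(N, D) = -4*(-6 + 10/7)*(5 - 2) = -(-128)*3/7 = -4*(-96/7) = 384/7)
41*(9*9) + b(1, 1) = 41*(9*9) + 384/7 = 41*81 + 384/7 = 3321 + 384/7 = 23631/7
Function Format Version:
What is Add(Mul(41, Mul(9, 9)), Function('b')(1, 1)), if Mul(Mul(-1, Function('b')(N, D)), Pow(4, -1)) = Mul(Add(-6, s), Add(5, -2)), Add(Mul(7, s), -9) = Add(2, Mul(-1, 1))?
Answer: Rational(23631, 7) ≈ 3375.9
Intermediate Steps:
s = Rational(10, 7) (s = Add(Rational(9, 7), Mul(Rational(1, 7), Add(2, Mul(-1, 1)))) = Add(Rational(9, 7), Mul(Rational(1, 7), Add(2, -1))) = Add(Rational(9, 7), Mul(Rational(1, 7), 1)) = Add(Rational(9, 7), Rational(1, 7)) = Rational(10, 7) ≈ 1.4286)
Function('b')(N, D) = Rational(384, 7) (Function('b')(N, D) = Mul(-4, Mul(Add(-6, Rational(10, 7)), Add(5, -2))) = Mul(-4, Mul(Rational(-32, 7), 3)) = Mul(-4, Rational(-96, 7)) = Rational(384, 7))
Add(Mul(41, Mul(9, 9)), Function('b')(1, 1)) = Add(Mul(41, Mul(9, 9)), Rational(384, 7)) = Add(Mul(41, 81), Rational(384, 7)) = Add(3321, Rational(384, 7)) = Rational(23631, 7)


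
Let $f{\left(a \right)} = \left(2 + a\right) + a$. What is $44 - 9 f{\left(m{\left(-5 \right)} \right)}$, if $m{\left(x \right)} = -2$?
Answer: $62$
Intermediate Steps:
$f{\left(a \right)} = 2 + 2 a$
$44 - 9 f{\left(m{\left(-5 \right)} \right)} = 44 - 9 \left(2 + 2 \left(-2\right)\right) = 44 - 9 \left(2 - 4\right) = 44 - -18 = 44 + 18 = 62$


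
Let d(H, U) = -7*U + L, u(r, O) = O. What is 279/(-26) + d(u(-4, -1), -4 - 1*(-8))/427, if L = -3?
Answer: -119939/11102 ≈ -10.803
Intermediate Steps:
d(H, U) = -3 - 7*U (d(H, U) = -7*U - 3 = -3 - 7*U)
279/(-26) + d(u(-4, -1), -4 - 1*(-8))/427 = 279/(-26) + (-3 - 7*(-4 - 1*(-8)))/427 = 279*(-1/26) + (-3 - 7*(-4 + 8))*(1/427) = -279/26 + (-3 - 7*4)*(1/427) = -279/26 + (-3 - 28)*(1/427) = -279/26 - 31*1/427 = -279/26 - 31/427 = -119939/11102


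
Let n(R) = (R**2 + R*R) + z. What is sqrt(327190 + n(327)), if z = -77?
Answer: sqrt(540971) ≈ 735.51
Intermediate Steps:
n(R) = -77 + 2*R**2 (n(R) = (R**2 + R*R) - 77 = (R**2 + R**2) - 77 = 2*R**2 - 77 = -77 + 2*R**2)
sqrt(327190 + n(327)) = sqrt(327190 + (-77 + 2*327**2)) = sqrt(327190 + (-77 + 2*106929)) = sqrt(327190 + (-77 + 213858)) = sqrt(327190 + 213781) = sqrt(540971)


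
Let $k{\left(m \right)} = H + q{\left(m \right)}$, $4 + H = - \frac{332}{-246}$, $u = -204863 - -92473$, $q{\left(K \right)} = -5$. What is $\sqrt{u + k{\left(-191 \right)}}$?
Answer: $\frac{i \sqrt{1700464053}}{123} \approx 335.26 i$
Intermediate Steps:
$u = -112390$ ($u = -204863 + 92473 = -112390$)
$H = - \frac{326}{123}$ ($H = -4 - \frac{332}{-246} = -4 - - \frac{166}{123} = -4 + \frac{166}{123} = - \frac{326}{123} \approx -2.6504$)
$k{\left(m \right)} = - \frac{941}{123}$ ($k{\left(m \right)} = - \frac{326}{123} - 5 = - \frac{941}{123}$)
$\sqrt{u + k{\left(-191 \right)}} = \sqrt{-112390 - \frac{941}{123}} = \sqrt{- \frac{13824911}{123}} = \frac{i \sqrt{1700464053}}{123}$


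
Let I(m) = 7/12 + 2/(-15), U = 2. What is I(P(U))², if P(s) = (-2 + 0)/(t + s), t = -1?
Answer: 81/400 ≈ 0.20250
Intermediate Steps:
P(s) = -2/(-1 + s) (P(s) = (-2 + 0)/(-1 + s) = -2/(-1 + s))
I(m) = 9/20 (I(m) = 7*(1/12) + 2*(-1/15) = 7/12 - 2/15 = 9/20)
I(P(U))² = (9/20)² = 81/400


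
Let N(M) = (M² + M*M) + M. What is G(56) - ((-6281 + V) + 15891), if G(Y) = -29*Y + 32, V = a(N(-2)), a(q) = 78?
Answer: -11280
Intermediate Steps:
N(M) = M + 2*M² (N(M) = (M² + M²) + M = 2*M² + M = M + 2*M²)
V = 78
G(Y) = 32 - 29*Y
G(56) - ((-6281 + V) + 15891) = (32 - 29*56) - ((-6281 + 78) + 15891) = (32 - 1624) - (-6203 + 15891) = -1592 - 1*9688 = -1592 - 9688 = -11280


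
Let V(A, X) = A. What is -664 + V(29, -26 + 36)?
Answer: -635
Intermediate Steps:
-664 + V(29, -26 + 36) = -664 + 29 = -635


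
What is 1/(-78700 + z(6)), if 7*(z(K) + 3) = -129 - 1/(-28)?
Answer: -196/15429399 ≈ -1.2703e-5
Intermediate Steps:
z(K) = -4199/196 (z(K) = -3 + (-129 - 1/(-28))/7 = -3 + (-129 - 1*(-1/28))/7 = -3 + (-129 + 1/28)/7 = -3 + (⅐)*(-3611/28) = -3 - 3611/196 = -4199/196)
1/(-78700 + z(6)) = 1/(-78700 - 4199/196) = 1/(-15429399/196) = -196/15429399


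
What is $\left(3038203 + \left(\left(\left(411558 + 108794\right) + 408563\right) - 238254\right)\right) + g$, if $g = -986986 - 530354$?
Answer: $2211524$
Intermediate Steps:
$g = -1517340$ ($g = -986986 - 530354 = -1517340$)
$\left(3038203 + \left(\left(\left(411558 + 108794\right) + 408563\right) - 238254\right)\right) + g = \left(3038203 + \left(\left(\left(411558 + 108794\right) + 408563\right) - 238254\right)\right) - 1517340 = \left(3038203 + \left(\left(520352 + 408563\right) - 238254\right)\right) - 1517340 = \left(3038203 + \left(928915 - 238254\right)\right) - 1517340 = \left(3038203 + 690661\right) - 1517340 = 3728864 - 1517340 = 2211524$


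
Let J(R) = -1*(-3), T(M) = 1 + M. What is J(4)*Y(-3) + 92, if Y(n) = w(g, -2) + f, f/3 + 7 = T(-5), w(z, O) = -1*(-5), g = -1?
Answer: 8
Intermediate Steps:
w(z, O) = 5
f = -33 (f = -21 + 3*(1 - 5) = -21 + 3*(-4) = -21 - 12 = -33)
J(R) = 3
Y(n) = -28 (Y(n) = 5 - 33 = -28)
J(4)*Y(-3) + 92 = 3*(-28) + 92 = -84 + 92 = 8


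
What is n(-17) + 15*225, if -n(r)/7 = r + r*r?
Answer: 1471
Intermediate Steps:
n(r) = -7*r - 7*r² (n(r) = -7*(r + r*r) = -7*(r + r²) = -7*r - 7*r²)
n(-17) + 15*225 = -7*(-17)*(1 - 17) + 15*225 = -7*(-17)*(-16) + 3375 = -1904 + 3375 = 1471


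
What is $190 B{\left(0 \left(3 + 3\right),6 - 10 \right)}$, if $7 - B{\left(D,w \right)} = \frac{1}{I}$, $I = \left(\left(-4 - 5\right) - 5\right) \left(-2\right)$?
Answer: $\frac{18525}{14} \approx 1323.2$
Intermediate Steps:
$I = 28$ ($I = \left(\left(-4 - 5\right) - 5\right) \left(-2\right) = \left(-9 - 5\right) \left(-2\right) = \left(-14\right) \left(-2\right) = 28$)
$B{\left(D,w \right)} = \frac{195}{28}$ ($B{\left(D,w \right)} = 7 - \frac{1}{28} = \frac{195}{28}$)
$190 B{\left(0 \left(3 + 3\right),6 - 10 \right)} = 190 \cdot \frac{195}{28} = \frac{18525}{14}$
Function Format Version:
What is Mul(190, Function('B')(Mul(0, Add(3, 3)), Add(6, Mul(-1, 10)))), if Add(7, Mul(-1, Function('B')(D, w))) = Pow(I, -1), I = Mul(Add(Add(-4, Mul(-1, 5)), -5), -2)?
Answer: Rational(18525, 14) ≈ 1323.2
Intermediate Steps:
I = 28 (I = Mul(Add(Add(-4, -5), -5), -2) = Mul(Add(-9, -5), -2) = Mul(-14, -2) = 28)
Function('B')(D, w) = Rational(195, 28) (Function('B')(D, w) = Add(7, Mul(-1, Pow(28, -1))) = Add(7, Mul(-1, Rational(1, 28))) = Add(7, Rational(-1, 28)) = Rational(195, 28))
Mul(190, Function('B')(Mul(0, Add(3, 3)), Add(6, Mul(-1, 10)))) = Mul(190, Rational(195, 28)) = Rational(18525, 14)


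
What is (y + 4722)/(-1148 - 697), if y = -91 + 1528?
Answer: -2053/615 ≈ -3.3382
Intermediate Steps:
y = 1437
(y + 4722)/(-1148 - 697) = (1437 + 4722)/(-1148 - 697) = 6159/(-1845) = 6159*(-1/1845) = -2053/615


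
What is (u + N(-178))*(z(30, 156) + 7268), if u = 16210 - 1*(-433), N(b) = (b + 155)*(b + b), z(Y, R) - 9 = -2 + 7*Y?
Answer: 185860035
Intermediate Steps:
z(Y, R) = 7 + 7*Y (z(Y, R) = 9 + (-2 + 7*Y) = 7 + 7*Y)
N(b) = 2*b*(155 + b) (N(b) = (155 + b)*(2*b) = 2*b*(155 + b))
u = 16643 (u = 16210 + 433 = 16643)
(u + N(-178))*(z(30, 156) + 7268) = (16643 + 2*(-178)*(155 - 178))*((7 + 7*30) + 7268) = (16643 + 2*(-178)*(-23))*((7 + 210) + 7268) = (16643 + 8188)*(217 + 7268) = 24831*7485 = 185860035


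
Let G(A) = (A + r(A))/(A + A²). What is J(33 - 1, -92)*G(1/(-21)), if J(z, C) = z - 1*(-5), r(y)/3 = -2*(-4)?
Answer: -390831/20 ≈ -19542.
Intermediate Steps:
r(y) = 24 (r(y) = 3*(-2*(-4)) = 3*8 = 24)
G(A) = (24 + A)/(A + A²) (G(A) = (A + 24)/(A + A²) = (24 + A)/(A + A²))
J(z, C) = 5 + z (J(z, C) = z + 5 = 5 + z)
J(33 - 1, -92)*G(1/(-21)) = (5 + (33 - 1))*((24 + 1/(-21))/((1/(-21))*(1 + 1/(-21)))) = (5 + 32)*((24 - 1/21)/((-1/21)*(1 - 1/21))) = 37*(-21*503/21/20/21) = 37*(-21*21/20*503/21) = 37*(-10563/20) = -390831/20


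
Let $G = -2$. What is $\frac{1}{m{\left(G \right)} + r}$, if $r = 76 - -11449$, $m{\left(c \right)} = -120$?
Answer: $\frac{1}{11405} \approx 8.7681 \cdot 10^{-5}$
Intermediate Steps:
$r = 11525$ ($r = 76 + 11449 = 11525$)
$\frac{1}{m{\left(G \right)} + r} = \frac{1}{-120 + 11525} = \frac{1}{11405}$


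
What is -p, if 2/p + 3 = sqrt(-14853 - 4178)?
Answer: 3/9520 + I*sqrt(19031)/9520 ≈ 0.00031513 + 0.014491*I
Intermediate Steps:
p = 2/(-3 + I*sqrt(19031)) (p = 2/(-3 + sqrt(-14853 - 4178)) = 2/(-3 + sqrt(-19031)) = 2/(-3 + I*sqrt(19031)) ≈ -0.00031513 - 0.014491*I)
-p = -(-3/9520 - I*sqrt(19031)/9520) = 3/9520 + I*sqrt(19031)/9520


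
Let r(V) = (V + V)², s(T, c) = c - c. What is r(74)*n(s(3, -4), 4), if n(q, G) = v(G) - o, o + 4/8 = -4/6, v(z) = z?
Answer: 339512/3 ≈ 1.1317e+5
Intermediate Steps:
o = -7/6 (o = -½ - 4/6 = -½ - 4*⅙ = -½ - ⅔ = -7/6 ≈ -1.1667)
s(T, c) = 0
n(q, G) = 7/6 + G (n(q, G) = G - 1*(-7/6) = G + 7/6 = 7/6 + G)
r(V) = 4*V² (r(V) = (2*V)² = 4*V²)
r(74)*n(s(3, -4), 4) = (4*74²)*(7/6 + 4) = (4*5476)*(31/6) = 21904*(31/6) = 339512/3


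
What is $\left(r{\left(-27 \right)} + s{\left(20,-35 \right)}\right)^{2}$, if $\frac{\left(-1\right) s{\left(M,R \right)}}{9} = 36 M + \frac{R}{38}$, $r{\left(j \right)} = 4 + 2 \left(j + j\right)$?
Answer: $\frac{62438515129}{1444} \approx 4.324 \cdot 10^{7}$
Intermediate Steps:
$r{\left(j \right)} = 4 + 4 j$ ($r{\left(j \right)} = 4 + 2 \cdot 2 j = 4 + 4 j$)
$s{\left(M,R \right)} = - 324 M - \frac{9 R}{38}$ ($s{\left(M,R \right)} = - 9 \left(36 M + \frac{R}{38}\right) = - 324 M - \frac{9 R}{38}$)
$\left(r{\left(-27 \right)} + s{\left(20,-35 \right)}\right)^{2} = \left(\left(4 + 4 \left(-27\right)\right) - \frac{245925}{38}\right)^{2} = \left(\left(4 - 108\right) + \left(-6480 + \frac{315}{38}\right)\right)^{2} = \left(-104 - \frac{245925}{38}\right)^{2} = \left(- \frac{249877}{38}\right)^{2} = \frac{62438515129}{1444}$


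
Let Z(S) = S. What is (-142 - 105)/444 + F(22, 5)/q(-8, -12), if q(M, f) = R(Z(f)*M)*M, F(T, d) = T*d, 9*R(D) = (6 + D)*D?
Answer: -274841/483072 ≈ -0.56894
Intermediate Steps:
R(D) = D*(6 + D)/9 (R(D) = ((6 + D)*D)/9 = (D*(6 + D))/9 = D*(6 + D)/9)
q(M, f) = f*M**2*(6 + M*f)/9 (q(M, f) = ((f*M)*(6 + f*M)/9)*M = ((M*f)*(6 + M*f)/9)*M = (M*f*(6 + M*f)/9)*M = f*M**2*(6 + M*f)/9)
(-142 - 105)/444 + F(22, 5)/q(-8, -12) = (-142 - 105)/444 + (22*5)/(((1/9)*(-12)*(-8)**2*(6 - 8*(-12)))) = -247*1/444 + 110/(((1/9)*(-12)*64*(6 + 96))) = -247/444 + 110/(((1/9)*(-12)*64*102)) = -247/444 + 110/(-8704) = -247/444 + 110*(-1/8704) = -247/444 - 55/4352 = -274841/483072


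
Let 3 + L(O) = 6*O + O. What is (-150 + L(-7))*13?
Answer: -2626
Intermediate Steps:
L(O) = -3 + 7*O (L(O) = -3 + (6*O + O) = -3 + 7*O)
(-150 + L(-7))*13 = (-150 + (-3 + 7*(-7)))*13 = (-150 + (-3 - 49))*13 = (-150 - 52)*13 = -202*13 = -2626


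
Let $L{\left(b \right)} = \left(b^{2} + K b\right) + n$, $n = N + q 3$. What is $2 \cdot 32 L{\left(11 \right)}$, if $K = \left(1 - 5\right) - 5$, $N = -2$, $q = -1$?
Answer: $1088$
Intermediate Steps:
$K = -9$ ($K = -4 - 5 = -9$)
$n = -5$ ($n = -2 - 3 = -5$)
$L{\left(b \right)} = -5 + b^{2} - 9 b$ ($L{\left(b \right)} = \left(b^{2} - 9 b\right) - 5 = -5 + b^{2} - 9 b$)
$2 \cdot 32 L{\left(11 \right)} = 2 \cdot 32 \left(-5 + 11^{2} - 99\right) = 64 \left(-5 + 121 - 99\right) = 64 \cdot 17 = 1088$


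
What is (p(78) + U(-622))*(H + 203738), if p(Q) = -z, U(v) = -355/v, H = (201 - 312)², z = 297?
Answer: -39836742361/622 ≈ -6.4046e+7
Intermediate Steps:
H = 12321 (H = (-111)² = 12321)
p(Q) = -297 (p(Q) = -1*297 = -297)
(p(78) + U(-622))*(H + 203738) = (-297 - 355/(-622))*(12321 + 203738) = (-297 - 355*(-1/622))*216059 = (-297 + 355/622)*216059 = -184379/622*216059 = -39836742361/622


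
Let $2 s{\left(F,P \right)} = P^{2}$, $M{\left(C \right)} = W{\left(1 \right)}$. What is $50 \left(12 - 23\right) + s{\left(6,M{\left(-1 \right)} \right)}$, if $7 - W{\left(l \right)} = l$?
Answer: $-532$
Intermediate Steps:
$W{\left(l \right)} = 7 - l$
$M{\left(C \right)} = 6$ ($M{\left(C \right)} = 7 - 1 = 6$)
$s{\left(F,P \right)} = \frac{P^{2}}{2}$
$50 \left(12 - 23\right) + s{\left(6,M{\left(-1 \right)} \right)} = 50 \left(12 - 23\right) + \frac{6^{2}}{2} = 50 \left(12 - 23\right) + \frac{1}{2} \cdot 36 = 50 \left(-11\right) + 18 = -550 + 18 = -532$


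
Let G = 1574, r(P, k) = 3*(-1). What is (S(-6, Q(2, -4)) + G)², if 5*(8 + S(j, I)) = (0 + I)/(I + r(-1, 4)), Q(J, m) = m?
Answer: 3004574596/1225 ≈ 2.4527e+6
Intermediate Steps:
r(P, k) = -3
S(j, I) = -8 + I/(5*(-3 + I)) (S(j, I) = -8 + ((0 + I)/(I - 3))/5 = -8 + (I/(-3 + I))/5 = -8 + I/(5*(-3 + I)))
(S(-6, Q(2, -4)) + G)² = (3*(40 - 13*(-4))/(5*(-3 - 4)) + 1574)² = ((⅗)*(40 + 52)/(-7) + 1574)² = ((⅗)*(-⅐)*92 + 1574)² = (-276/35 + 1574)² = (54814/35)² = 3004574596/1225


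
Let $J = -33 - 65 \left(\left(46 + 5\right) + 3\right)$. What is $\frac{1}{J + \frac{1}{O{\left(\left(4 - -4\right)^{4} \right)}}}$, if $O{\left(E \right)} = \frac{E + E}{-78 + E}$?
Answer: $- \frac{4096}{14510119} \approx -0.00028229$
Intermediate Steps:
$O{\left(E \right)} = \frac{2 E}{-78 + E}$
$J = -3543$ ($J = -33 - 65 \left(51 + 3\right) = -33 - 3510 = -3543$)
$\frac{1}{J + \frac{1}{O{\left(\left(4 - -4\right)^{4} \right)}}} = \frac{1}{-3543 + \frac{1}{2 \left(4 - -4\right)^{4} \frac{1}{-78 + \left(4 - -4\right)^{4}}}} = \frac{1}{-3543 + \frac{1}{2 \left(4 + 4\right)^{4} \frac{1}{-78 + \left(4 + 4\right)^{4}}}} = \frac{1}{-3543 + \frac{1}{2 \cdot 8^{4} \frac{1}{-78 + 8^{4}}}} = \frac{1}{-3543 + \frac{1}{2 \cdot 4096 \frac{1}{-78 + 4096}}} = \frac{1}{-3543 + \frac{1}{2 \cdot 4096 \cdot \frac{1}{4018}}} = \frac{1}{-3543 + \frac{1}{\frac{4096}{2009}}} = \frac{1}{-3543 + \frac{2009}{4096}} = \frac{1}{- \frac{14510119}{4096}} = - \frac{4096}{14510119}$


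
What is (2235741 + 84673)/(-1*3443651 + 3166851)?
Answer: -1160207/138400 ≈ -8.3830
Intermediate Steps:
(2235741 + 84673)/(-1*3443651 + 3166851) = 2320414/(-3443651 + 3166851) = 2320414/(-276800) = 2320414*(-1/276800) = -1160207/138400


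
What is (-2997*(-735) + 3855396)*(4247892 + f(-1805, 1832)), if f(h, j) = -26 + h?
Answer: 25723448535651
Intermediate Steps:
(-2997*(-735) + 3855396)*(4247892 + f(-1805, 1832)) = (-2997*(-735) + 3855396)*(4247892 + (-26 - 1805)) = (2202795 + 3855396)*(4247892 - 1831) = 6058191*4246061 = 25723448535651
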